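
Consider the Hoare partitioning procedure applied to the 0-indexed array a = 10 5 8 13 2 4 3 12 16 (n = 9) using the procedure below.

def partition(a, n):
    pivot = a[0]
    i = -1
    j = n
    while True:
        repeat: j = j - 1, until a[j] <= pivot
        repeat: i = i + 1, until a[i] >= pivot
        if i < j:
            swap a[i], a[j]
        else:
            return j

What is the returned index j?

4

pivot=10
j stops at 6 (3), i stops at 0 (10); swap ⇒ 3 5 8 13 2 4 10 12 16
j stops at 5 (4), i stops at 3 (13); swap ⇒ 3 5 8 4 2 13 10 12 16
j stops at 4, i stops at 5; i≥j ⇒ return 4. a=3 5 8 4 2 13 10 12 16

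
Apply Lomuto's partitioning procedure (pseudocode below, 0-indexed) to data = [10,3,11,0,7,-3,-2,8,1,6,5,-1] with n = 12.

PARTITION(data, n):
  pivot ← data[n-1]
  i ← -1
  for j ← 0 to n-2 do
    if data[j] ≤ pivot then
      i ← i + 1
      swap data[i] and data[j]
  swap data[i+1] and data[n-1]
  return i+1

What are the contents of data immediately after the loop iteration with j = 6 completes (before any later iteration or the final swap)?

[-3,-2,11,0,7,10,3,8,1,6,5,-1]

pivot=-1, i=-1
j=0: 10>-1, skip
j=1: 3>-1, skip
j=2: 11>-1, skip
j=3: 0>-1, skip
j=4: 7>-1, skip
j=5: -3≤-1, i=0, swap(0,5) ⇒ [-3,3,11,0,7,10,-2,8,1,6,5,-1]
j=6: -2≤-1, i=1, swap(1,6) ⇒ [-3,-2,11,0,7,10,3,8,1,6,5,-1]
(after j=6) data = [-3,-2,11,0,7,10,3,8,1,6,5,-1]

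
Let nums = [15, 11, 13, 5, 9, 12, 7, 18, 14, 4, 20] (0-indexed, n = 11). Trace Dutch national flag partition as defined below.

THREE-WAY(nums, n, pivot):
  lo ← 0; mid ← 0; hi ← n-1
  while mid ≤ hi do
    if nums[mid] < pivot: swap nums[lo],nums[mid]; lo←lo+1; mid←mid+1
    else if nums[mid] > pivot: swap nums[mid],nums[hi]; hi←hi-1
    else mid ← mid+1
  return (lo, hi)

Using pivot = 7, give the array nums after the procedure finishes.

[4, 5, 7, 9, 12, 13, 18, 14, 11, 20, 15]

lo=0 mid=0 hi=10
15>7: swap(0,10), hi=9 ⇒ [20, 11, 13, 5, 9, 12, 7, 18, 14, 4, 15]
20>7: swap(0,9), hi=8 ⇒ [4, 11, 13, 5, 9, 12, 7, 18, 14, 20, 15]
4<7: swap(0,0), lo=1 mid=1 ⇒ [4, 11, 13, 5, 9, 12, 7, 18, 14, 20, 15]
11>7: swap(1,8), hi=7 ⇒ [4, 14, 13, 5, 9, 12, 7, 18, 11, 20, 15]
14>7: swap(1,7), hi=6 ⇒ [4, 18, 13, 5, 9, 12, 7, 14, 11, 20, 15]
18>7: swap(1,6), hi=5 ⇒ [4, 7, 13, 5, 9, 12, 18, 14, 11, 20, 15]
7=7: mid=2
13>7: swap(2,5), hi=4 ⇒ [4, 7, 12, 5, 9, 13, 18, 14, 11, 20, 15]
12>7: swap(2,4), hi=3 ⇒ [4, 7, 9, 5, 12, 13, 18, 14, 11, 20, 15]
9>7: swap(2,3), hi=2 ⇒ [4, 7, 5, 9, 12, 13, 18, 14, 11, 20, 15]
5<7: swap(1,2), lo=2 mid=3 ⇒ [4, 5, 7, 9, 12, 13, 18, 14, 11, 20, 15]
done. lo=2 hi=2; nums=[4, 5, 7, 9, 12, 13, 18, 14, 11, 20, 15]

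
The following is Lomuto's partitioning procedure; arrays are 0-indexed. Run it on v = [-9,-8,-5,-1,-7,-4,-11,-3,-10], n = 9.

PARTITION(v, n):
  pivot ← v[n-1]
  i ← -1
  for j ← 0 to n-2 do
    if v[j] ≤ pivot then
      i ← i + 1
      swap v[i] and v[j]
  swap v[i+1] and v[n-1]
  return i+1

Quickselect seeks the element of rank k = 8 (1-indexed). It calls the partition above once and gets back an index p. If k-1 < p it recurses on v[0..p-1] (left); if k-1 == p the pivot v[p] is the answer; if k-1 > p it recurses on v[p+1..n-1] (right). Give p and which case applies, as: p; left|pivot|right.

pivot = v[8] = -10; i = -1
j=0: v[0]=-9 > -10 → no swap
j=1: v[1]=-8 > -10 → no swap
j=2: v[2]=-5 > -10 → no swap
j=3: v[3]=-1 > -10 → no swap
j=4: v[4]=-7 > -10 → no swap
j=5: v[5]=-4 > -10 → no swap
j=6: v[6]=-11 ≤ -10 → i=0, swap v[0],v[6] → [-11,-8,-5,-1,-7,-4,-9,-3,-10]
j=7: v[7]=-3 > -10 → no swap
final swap v[1],v[8] → [-11,-10,-5,-1,-7,-4,-9,-3,-8]; return 1
p = 1; k-1 = 7 > 1 ⇒ right

1; right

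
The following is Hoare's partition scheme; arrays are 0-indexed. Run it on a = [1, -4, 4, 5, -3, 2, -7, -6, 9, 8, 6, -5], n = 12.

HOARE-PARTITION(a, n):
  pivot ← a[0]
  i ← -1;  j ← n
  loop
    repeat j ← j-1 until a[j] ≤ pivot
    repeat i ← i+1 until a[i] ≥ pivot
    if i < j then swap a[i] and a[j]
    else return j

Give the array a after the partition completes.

pivot = a[0] = 1; i = -1, j = 12
j→11 (a[11]=-5≤1), i→0 (a[0]=1≥1); i<j, swap → [-5, -4, 4, 5, -3, 2, -7, -6, 9, 8, 6, 1]
j→7 (a[7]=-6≤1), i→2 (a[2]=4≥1); i<j, swap → [-5, -4, -6, 5, -3, 2, -7, 4, 9, 8, 6, 1]
j→6 (a[6]=-7≤1), i→3 (a[3]=5≥1); i<j, swap → [-5, -4, -6, -7, -3, 2, 5, 4, 9, 8, 6, 1]
j→4, i→5; i≥j, return j=4. a = [-5, -4, -6, -7, -3, 2, 5, 4, 9, 8, 6, 1]

[-5, -4, -6, -7, -3, 2, 5, 4, 9, 8, 6, 1]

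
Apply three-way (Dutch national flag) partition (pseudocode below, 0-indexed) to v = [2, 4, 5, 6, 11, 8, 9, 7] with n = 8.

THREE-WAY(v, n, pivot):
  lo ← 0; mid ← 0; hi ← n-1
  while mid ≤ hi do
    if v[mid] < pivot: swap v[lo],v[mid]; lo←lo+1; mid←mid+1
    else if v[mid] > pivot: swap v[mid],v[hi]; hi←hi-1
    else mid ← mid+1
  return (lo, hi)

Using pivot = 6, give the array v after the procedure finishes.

pivot = 6; lo=0, mid=0, hi=7
v[mid]=2<6: swap v[0],v[0]; lo=1,mid=1 → [2, 4, 5, 6, 11, 8, 9, 7]
v[mid]=4<6: swap v[1],v[1]; lo=2,mid=2 → [2, 4, 5, 6, 11, 8, 9, 7]
v[mid]=5<6: swap v[2],v[2]; lo=3,mid=3 → [2, 4, 5, 6, 11, 8, 9, 7]
v[mid]=6=6: mid=4
v[mid]=11>6: swap v[4],v[7]; hi=6 → [2, 4, 5, 6, 7, 8, 9, 11]
v[mid]=7>6: swap v[4],v[6]; hi=5 → [2, 4, 5, 6, 9, 8, 7, 11]
v[mid]=9>6: swap v[4],v[5]; hi=4 → [2, 4, 5, 6, 8, 9, 7, 11]
v[mid]=8>6: swap v[4],v[4]; hi=3 → [2, 4, 5, 6, 8, 9, 7, 11]
end: lo=3, hi=3; v = [2, 4, 5, 6, 8, 9, 7, 11]

[2, 4, 5, 6, 8, 9, 7, 11]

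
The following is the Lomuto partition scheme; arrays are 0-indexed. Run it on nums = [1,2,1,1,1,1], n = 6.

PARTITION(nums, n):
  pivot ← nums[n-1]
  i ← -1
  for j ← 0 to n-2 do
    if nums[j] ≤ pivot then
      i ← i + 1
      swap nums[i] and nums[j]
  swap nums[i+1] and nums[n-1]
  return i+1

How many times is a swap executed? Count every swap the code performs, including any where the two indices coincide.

pivot=1, i=-1
j=0: 1≤1, i=0, swap(0,0) ⇒ [1,2,1,1,1,1]
j=1: 2>1, skip
j=2: 1≤1, i=1, swap(1,2) ⇒ [1,1,2,1,1,1]
j=3: 1≤1, i=2, swap(2,3) ⇒ [1,1,1,2,1,1]
j=4: 1≤1, i=3, swap(3,4) ⇒ [1,1,1,1,2,1]
swap(4,5) ⇒ [1,1,1,1,1,2]; return 4

5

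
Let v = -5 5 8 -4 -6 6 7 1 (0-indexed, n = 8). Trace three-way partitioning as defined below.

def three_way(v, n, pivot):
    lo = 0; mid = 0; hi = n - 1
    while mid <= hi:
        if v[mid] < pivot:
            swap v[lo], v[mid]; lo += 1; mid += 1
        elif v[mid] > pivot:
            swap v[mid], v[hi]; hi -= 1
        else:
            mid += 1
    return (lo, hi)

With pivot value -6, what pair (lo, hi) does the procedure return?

(0, 0)

lo=0 mid=0 hi=7
-5>-6: swap(0,7), hi=6 ⇒ 1 5 8 -4 -6 6 7 -5
1>-6: swap(0,6), hi=5 ⇒ 7 5 8 -4 -6 6 1 -5
7>-6: swap(0,5), hi=4 ⇒ 6 5 8 -4 -6 7 1 -5
6>-6: swap(0,4), hi=3 ⇒ -6 5 8 -4 6 7 1 -5
-6=-6: mid=1
5>-6: swap(1,3), hi=2 ⇒ -6 -4 8 5 6 7 1 -5
-4>-6: swap(1,2), hi=1 ⇒ -6 8 -4 5 6 7 1 -5
8>-6: swap(1,1), hi=0 ⇒ -6 8 -4 5 6 7 1 -5
done. lo=0 hi=0; v=-6 8 -4 5 6 7 1 -5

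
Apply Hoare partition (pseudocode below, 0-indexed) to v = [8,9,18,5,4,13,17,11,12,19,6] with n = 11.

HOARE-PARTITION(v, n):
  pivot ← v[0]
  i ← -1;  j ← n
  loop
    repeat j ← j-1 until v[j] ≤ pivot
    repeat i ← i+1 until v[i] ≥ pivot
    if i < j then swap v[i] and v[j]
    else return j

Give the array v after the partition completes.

[6,4,5,18,9,13,17,11,12,19,8]

pivot=8
j stops at 10 (6), i stops at 0 (8); swap ⇒ [6,9,18,5,4,13,17,11,12,19,8]
j stops at 4 (4), i stops at 1 (9); swap ⇒ [6,4,18,5,9,13,17,11,12,19,8]
j stops at 3 (5), i stops at 2 (18); swap ⇒ [6,4,5,18,9,13,17,11,12,19,8]
j stops at 2, i stops at 3; i≥j ⇒ return 2. v=[6,4,5,18,9,13,17,11,12,19,8]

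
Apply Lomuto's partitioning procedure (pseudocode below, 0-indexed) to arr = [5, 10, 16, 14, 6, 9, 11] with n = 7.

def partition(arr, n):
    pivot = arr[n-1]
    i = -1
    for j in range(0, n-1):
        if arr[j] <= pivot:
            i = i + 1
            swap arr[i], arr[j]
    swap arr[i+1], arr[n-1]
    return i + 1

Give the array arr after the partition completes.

pivot = arr[6] = 11; i = -1
j=0: arr[0]=5 ≤ 11 → i=0, swap arr[0],arr[0] (no change) → [5, 10, 16, 14, 6, 9, 11]
j=1: arr[1]=10 ≤ 11 → i=1, swap arr[1],arr[1] (no change) → [5, 10, 16, 14, 6, 9, 11]
j=2: arr[2]=16 > 11 → no swap
j=3: arr[3]=14 > 11 → no swap
j=4: arr[4]=6 ≤ 11 → i=2, swap arr[2],arr[4] → [5, 10, 6, 14, 16, 9, 11]
j=5: arr[5]=9 ≤ 11 → i=3, swap arr[3],arr[5] → [5, 10, 6, 9, 16, 14, 11]
final swap arr[4],arr[6] → [5, 10, 6, 9, 11, 14, 16]; return 4

[5, 10, 6, 9, 11, 14, 16]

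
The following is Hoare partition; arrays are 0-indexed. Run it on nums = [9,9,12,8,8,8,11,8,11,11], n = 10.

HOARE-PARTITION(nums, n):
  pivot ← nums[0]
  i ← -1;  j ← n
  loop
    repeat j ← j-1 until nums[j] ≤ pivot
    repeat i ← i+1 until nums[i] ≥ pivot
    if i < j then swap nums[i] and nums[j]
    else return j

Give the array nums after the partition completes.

pivot=9
j stops at 7 (8), i stops at 0 (9); swap ⇒ [8,9,12,8,8,8,11,9,11,11]
j stops at 5 (8), i stops at 1 (9); swap ⇒ [8,8,12,8,8,9,11,9,11,11]
j stops at 4 (8), i stops at 2 (12); swap ⇒ [8,8,8,8,12,9,11,9,11,11]
j stops at 3, i stops at 4; i≥j ⇒ return 3. nums=[8,8,8,8,12,9,11,9,11,11]

[8,8,8,8,12,9,11,9,11,11]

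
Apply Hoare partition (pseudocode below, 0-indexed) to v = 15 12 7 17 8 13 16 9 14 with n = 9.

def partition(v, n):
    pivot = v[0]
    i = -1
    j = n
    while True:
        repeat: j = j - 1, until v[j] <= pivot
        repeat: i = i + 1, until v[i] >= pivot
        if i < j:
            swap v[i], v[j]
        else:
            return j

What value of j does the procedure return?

pivot=15
j stops at 8 (14), i stops at 0 (15); swap ⇒ 14 12 7 17 8 13 16 9 15
j stops at 7 (9), i stops at 3 (17); swap ⇒ 14 12 7 9 8 13 16 17 15
j stops at 5, i stops at 6; i≥j ⇒ return 5. v=14 12 7 9 8 13 16 17 15

5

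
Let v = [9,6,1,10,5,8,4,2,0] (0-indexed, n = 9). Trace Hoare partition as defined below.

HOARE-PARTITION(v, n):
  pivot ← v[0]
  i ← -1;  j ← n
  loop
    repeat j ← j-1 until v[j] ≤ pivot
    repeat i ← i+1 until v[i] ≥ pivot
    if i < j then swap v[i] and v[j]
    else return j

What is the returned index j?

pivot=9
j stops at 8 (0), i stops at 0 (9); swap ⇒ [0,6,1,10,5,8,4,2,9]
j stops at 7 (2), i stops at 3 (10); swap ⇒ [0,6,1,2,5,8,4,10,9]
j stops at 6, i stops at 7; i≥j ⇒ return 6. v=[0,6,1,2,5,8,4,10,9]

6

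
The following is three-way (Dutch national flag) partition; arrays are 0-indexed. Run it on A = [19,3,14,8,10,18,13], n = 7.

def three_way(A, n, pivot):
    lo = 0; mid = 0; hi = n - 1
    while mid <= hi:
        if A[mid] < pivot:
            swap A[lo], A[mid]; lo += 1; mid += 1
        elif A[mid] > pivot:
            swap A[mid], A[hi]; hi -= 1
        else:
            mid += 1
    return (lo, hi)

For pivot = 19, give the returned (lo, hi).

(6, 6)

pivot = 19; lo=0, mid=0, hi=6
A[mid]=19=19: mid=1
A[mid]=3<19: swap A[0],A[1]; lo=1,mid=2 → [3,19,14,8,10,18,13]
A[mid]=14<19: swap A[1],A[2]; lo=2,mid=3 → [3,14,19,8,10,18,13]
A[mid]=8<19: swap A[2],A[3]; lo=3,mid=4 → [3,14,8,19,10,18,13]
A[mid]=10<19: swap A[3],A[4]; lo=4,mid=5 → [3,14,8,10,19,18,13]
A[mid]=18<19: swap A[4],A[5]; lo=5,mid=6 → [3,14,8,10,18,19,13]
A[mid]=13<19: swap A[5],A[6]; lo=6,mid=7 → [3,14,8,10,18,13,19]
end: lo=6, hi=6; A = [3,14,8,10,18,13,19]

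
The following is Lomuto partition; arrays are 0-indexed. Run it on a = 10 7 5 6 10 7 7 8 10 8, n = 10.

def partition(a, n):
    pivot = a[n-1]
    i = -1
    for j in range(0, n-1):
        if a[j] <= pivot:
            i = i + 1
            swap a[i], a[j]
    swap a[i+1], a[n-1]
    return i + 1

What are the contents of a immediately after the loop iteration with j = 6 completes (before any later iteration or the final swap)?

pivot=8, i=-1
j=0: 10>8, skip
j=1: 7≤8, i=0, swap(0,1) ⇒ 7 10 5 6 10 7 7 8 10 8
j=2: 5≤8, i=1, swap(1,2) ⇒ 7 5 10 6 10 7 7 8 10 8
j=3: 6≤8, i=2, swap(2,3) ⇒ 7 5 6 10 10 7 7 8 10 8
j=4: 10>8, skip
j=5: 7≤8, i=3, swap(3,5) ⇒ 7 5 6 7 10 10 7 8 10 8
j=6: 7≤8, i=4, swap(4,6) ⇒ 7 5 6 7 7 10 10 8 10 8
(after j=6) a = 7 5 6 7 7 10 10 8 10 8

7 5 6 7 7 10 10 8 10 8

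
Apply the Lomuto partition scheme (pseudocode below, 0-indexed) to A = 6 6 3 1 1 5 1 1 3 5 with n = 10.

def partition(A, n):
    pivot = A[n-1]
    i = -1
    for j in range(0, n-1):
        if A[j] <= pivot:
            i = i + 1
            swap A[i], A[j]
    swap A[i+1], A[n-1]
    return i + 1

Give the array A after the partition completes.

3 1 1 5 1 1 3 5 6 6

pivot = A[9] = 5; i = -1
j=0: A[0]=6 > 5 → no swap
j=1: A[1]=6 > 5 → no swap
j=2: A[2]=3 ≤ 5 → i=0, swap A[0],A[2] → 3 6 6 1 1 5 1 1 3 5
j=3: A[3]=1 ≤ 5 → i=1, swap A[1],A[3] → 3 1 6 6 1 5 1 1 3 5
j=4: A[4]=1 ≤ 5 → i=2, swap A[2],A[4] → 3 1 1 6 6 5 1 1 3 5
j=5: A[5]=5 ≤ 5 → i=3, swap A[3],A[5] → 3 1 1 5 6 6 1 1 3 5
j=6: A[6]=1 ≤ 5 → i=4, swap A[4],A[6] → 3 1 1 5 1 6 6 1 3 5
j=7: A[7]=1 ≤ 5 → i=5, swap A[5],A[7] → 3 1 1 5 1 1 6 6 3 5
j=8: A[8]=3 ≤ 5 → i=6, swap A[6],A[8] → 3 1 1 5 1 1 3 6 6 5
final swap A[7],A[9] → 3 1 1 5 1 1 3 5 6 6; return 7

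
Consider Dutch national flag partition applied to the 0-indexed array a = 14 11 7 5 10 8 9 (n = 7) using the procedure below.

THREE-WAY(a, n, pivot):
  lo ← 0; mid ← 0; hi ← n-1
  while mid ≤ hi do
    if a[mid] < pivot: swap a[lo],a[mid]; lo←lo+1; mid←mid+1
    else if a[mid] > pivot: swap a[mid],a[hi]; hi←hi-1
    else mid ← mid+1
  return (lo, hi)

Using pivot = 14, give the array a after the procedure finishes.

11 7 5 10 8 9 14

lo=0 mid=0 hi=6
14=14: mid=1
11<14: swap(0,1), lo=1 mid=2 ⇒ 11 14 7 5 10 8 9
7<14: swap(1,2), lo=2 mid=3 ⇒ 11 7 14 5 10 8 9
5<14: swap(2,3), lo=3 mid=4 ⇒ 11 7 5 14 10 8 9
10<14: swap(3,4), lo=4 mid=5 ⇒ 11 7 5 10 14 8 9
8<14: swap(4,5), lo=5 mid=6 ⇒ 11 7 5 10 8 14 9
9<14: swap(5,6), lo=6 mid=7 ⇒ 11 7 5 10 8 9 14
done. lo=6 hi=6; a=11 7 5 10 8 9 14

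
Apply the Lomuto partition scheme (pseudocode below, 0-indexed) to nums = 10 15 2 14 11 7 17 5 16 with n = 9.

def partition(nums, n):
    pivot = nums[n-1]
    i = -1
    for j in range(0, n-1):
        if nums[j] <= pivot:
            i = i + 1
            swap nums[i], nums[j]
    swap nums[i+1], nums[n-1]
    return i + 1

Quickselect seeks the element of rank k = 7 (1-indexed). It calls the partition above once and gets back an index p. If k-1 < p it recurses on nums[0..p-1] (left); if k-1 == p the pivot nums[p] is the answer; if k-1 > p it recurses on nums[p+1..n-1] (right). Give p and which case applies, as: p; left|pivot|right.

7; left

pivot = nums[8] = 16; i = -1
j=0: nums[0]=10 ≤ 16 → i=0, swap nums[0],nums[0] (no change) → 10 15 2 14 11 7 17 5 16
j=1: nums[1]=15 ≤ 16 → i=1, swap nums[1],nums[1] (no change) → 10 15 2 14 11 7 17 5 16
j=2: nums[2]=2 ≤ 16 → i=2, swap nums[2],nums[2] (no change) → 10 15 2 14 11 7 17 5 16
j=3: nums[3]=14 ≤ 16 → i=3, swap nums[3],nums[3] (no change) → 10 15 2 14 11 7 17 5 16
j=4: nums[4]=11 ≤ 16 → i=4, swap nums[4],nums[4] (no change) → 10 15 2 14 11 7 17 5 16
j=5: nums[5]=7 ≤ 16 → i=5, swap nums[5],nums[5] (no change) → 10 15 2 14 11 7 17 5 16
j=6: nums[6]=17 > 16 → no swap
j=7: nums[7]=5 ≤ 16 → i=6, swap nums[6],nums[7] → 10 15 2 14 11 7 5 17 16
final swap nums[7],nums[8] → 10 15 2 14 11 7 5 16 17; return 7
p = 7; k-1 = 6 < 7 ⇒ left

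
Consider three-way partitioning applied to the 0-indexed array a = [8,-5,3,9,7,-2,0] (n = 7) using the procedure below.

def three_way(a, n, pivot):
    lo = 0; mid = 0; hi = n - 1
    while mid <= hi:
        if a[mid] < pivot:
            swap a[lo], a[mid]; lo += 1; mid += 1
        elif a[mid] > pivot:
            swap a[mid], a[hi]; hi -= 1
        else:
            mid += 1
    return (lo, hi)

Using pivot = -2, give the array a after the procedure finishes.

lo=0 mid=0 hi=6
8>-2: swap(0,6), hi=5 ⇒ [0,-5,3,9,7,-2,8]
0>-2: swap(0,5), hi=4 ⇒ [-2,-5,3,9,7,0,8]
-2=-2: mid=1
-5<-2: swap(0,1), lo=1 mid=2 ⇒ [-5,-2,3,9,7,0,8]
3>-2: swap(2,4), hi=3 ⇒ [-5,-2,7,9,3,0,8]
7>-2: swap(2,3), hi=2 ⇒ [-5,-2,9,7,3,0,8]
9>-2: swap(2,2), hi=1 ⇒ [-5,-2,9,7,3,0,8]
done. lo=1 hi=1; a=[-5,-2,9,7,3,0,8]

[-5,-2,9,7,3,0,8]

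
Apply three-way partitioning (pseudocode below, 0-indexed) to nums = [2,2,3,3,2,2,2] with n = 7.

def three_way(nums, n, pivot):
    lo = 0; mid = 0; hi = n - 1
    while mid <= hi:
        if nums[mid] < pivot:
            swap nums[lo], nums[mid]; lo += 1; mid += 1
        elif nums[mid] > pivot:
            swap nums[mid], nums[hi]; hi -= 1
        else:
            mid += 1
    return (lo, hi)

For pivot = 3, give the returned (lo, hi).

lo=0 mid=0 hi=6
2<3: swap(0,0), lo=1 mid=1 ⇒ [2,2,3,3,2,2,2]
2<3: swap(1,1), lo=2 mid=2 ⇒ [2,2,3,3,2,2,2]
3=3: mid=3
3=3: mid=4
2<3: swap(2,4), lo=3 mid=5 ⇒ [2,2,2,3,3,2,2]
2<3: swap(3,5), lo=4 mid=6 ⇒ [2,2,2,2,3,3,2]
2<3: swap(4,6), lo=5 mid=7 ⇒ [2,2,2,2,2,3,3]
done. lo=5 hi=6; nums=[2,2,2,2,2,3,3]

(5, 6)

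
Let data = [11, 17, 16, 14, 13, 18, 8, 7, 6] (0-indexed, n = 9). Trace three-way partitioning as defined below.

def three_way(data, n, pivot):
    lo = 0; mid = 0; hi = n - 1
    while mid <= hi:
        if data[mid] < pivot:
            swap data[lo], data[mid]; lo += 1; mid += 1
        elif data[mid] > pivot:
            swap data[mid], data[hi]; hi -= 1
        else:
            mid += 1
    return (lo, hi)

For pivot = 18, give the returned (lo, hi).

(8, 8)

pivot = 18; lo=0, mid=0, hi=8
data[mid]=11<18: swap data[0],data[0]; lo=1,mid=1 → [11, 17, 16, 14, 13, 18, 8, 7, 6]
data[mid]=17<18: swap data[1],data[1]; lo=2,mid=2 → [11, 17, 16, 14, 13, 18, 8, 7, 6]
data[mid]=16<18: swap data[2],data[2]; lo=3,mid=3 → [11, 17, 16, 14, 13, 18, 8, 7, 6]
data[mid]=14<18: swap data[3],data[3]; lo=4,mid=4 → [11, 17, 16, 14, 13, 18, 8, 7, 6]
data[mid]=13<18: swap data[4],data[4]; lo=5,mid=5 → [11, 17, 16, 14, 13, 18, 8, 7, 6]
data[mid]=18=18: mid=6
data[mid]=8<18: swap data[5],data[6]; lo=6,mid=7 → [11, 17, 16, 14, 13, 8, 18, 7, 6]
data[mid]=7<18: swap data[6],data[7]; lo=7,mid=8 → [11, 17, 16, 14, 13, 8, 7, 18, 6]
data[mid]=6<18: swap data[7],data[8]; lo=8,mid=9 → [11, 17, 16, 14, 13, 8, 7, 6, 18]
end: lo=8, hi=8; data = [11, 17, 16, 14, 13, 8, 7, 6, 18]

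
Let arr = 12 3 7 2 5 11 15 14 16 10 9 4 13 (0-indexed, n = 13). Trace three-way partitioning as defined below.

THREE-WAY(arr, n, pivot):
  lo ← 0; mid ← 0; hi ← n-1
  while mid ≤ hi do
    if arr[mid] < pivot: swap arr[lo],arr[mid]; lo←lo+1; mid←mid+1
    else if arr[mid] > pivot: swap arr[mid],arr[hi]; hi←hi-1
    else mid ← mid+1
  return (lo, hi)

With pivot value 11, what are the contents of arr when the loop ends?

4 3 7 2 5 9 10 11 16 14 15 13 12

pivot = 11; lo=0, mid=0, hi=12
arr[mid]=12>11: swap arr[0],arr[12]; hi=11 → 13 3 7 2 5 11 15 14 16 10 9 4 12
arr[mid]=13>11: swap arr[0],arr[11]; hi=10 → 4 3 7 2 5 11 15 14 16 10 9 13 12
arr[mid]=4<11: swap arr[0],arr[0]; lo=1,mid=1 → 4 3 7 2 5 11 15 14 16 10 9 13 12
arr[mid]=3<11: swap arr[1],arr[1]; lo=2,mid=2 → 4 3 7 2 5 11 15 14 16 10 9 13 12
arr[mid]=7<11: swap arr[2],arr[2]; lo=3,mid=3 → 4 3 7 2 5 11 15 14 16 10 9 13 12
arr[mid]=2<11: swap arr[3],arr[3]; lo=4,mid=4 → 4 3 7 2 5 11 15 14 16 10 9 13 12
arr[mid]=5<11: swap arr[4],arr[4]; lo=5,mid=5 → 4 3 7 2 5 11 15 14 16 10 9 13 12
arr[mid]=11=11: mid=6
arr[mid]=15>11: swap arr[6],arr[10]; hi=9 → 4 3 7 2 5 11 9 14 16 10 15 13 12
arr[mid]=9<11: swap arr[5],arr[6]; lo=6,mid=7 → 4 3 7 2 5 9 11 14 16 10 15 13 12
arr[mid]=14>11: swap arr[7],arr[9]; hi=8 → 4 3 7 2 5 9 11 10 16 14 15 13 12
arr[mid]=10<11: swap arr[6],arr[7]; lo=7,mid=8 → 4 3 7 2 5 9 10 11 16 14 15 13 12
arr[mid]=16>11: swap arr[8],arr[8]; hi=7 → 4 3 7 2 5 9 10 11 16 14 15 13 12
end: lo=7, hi=7; arr = 4 3 7 2 5 9 10 11 16 14 15 13 12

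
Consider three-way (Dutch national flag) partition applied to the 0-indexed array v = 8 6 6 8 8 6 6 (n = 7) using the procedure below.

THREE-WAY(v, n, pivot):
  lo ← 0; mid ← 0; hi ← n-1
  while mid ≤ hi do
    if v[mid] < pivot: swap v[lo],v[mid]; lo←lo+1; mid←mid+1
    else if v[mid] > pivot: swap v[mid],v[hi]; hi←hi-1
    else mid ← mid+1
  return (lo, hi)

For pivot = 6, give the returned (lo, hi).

(0, 3)

pivot = 6; lo=0, mid=0, hi=6
v[mid]=8>6: swap v[0],v[6]; hi=5 → 6 6 6 8 8 6 8
v[mid]=6=6: mid=1
v[mid]=6=6: mid=2
v[mid]=6=6: mid=3
v[mid]=8>6: swap v[3],v[5]; hi=4 → 6 6 6 6 8 8 8
v[mid]=6=6: mid=4
v[mid]=8>6: swap v[4],v[4]; hi=3 → 6 6 6 6 8 8 8
end: lo=0, hi=3; v = 6 6 6 6 8 8 8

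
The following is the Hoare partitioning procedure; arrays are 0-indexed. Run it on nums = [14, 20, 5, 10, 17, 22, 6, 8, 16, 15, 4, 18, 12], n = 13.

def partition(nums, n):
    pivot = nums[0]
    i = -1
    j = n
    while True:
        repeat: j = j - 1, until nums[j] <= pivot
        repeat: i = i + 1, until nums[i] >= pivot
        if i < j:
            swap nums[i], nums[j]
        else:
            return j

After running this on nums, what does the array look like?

pivot=14
j stops at 12 (12), i stops at 0 (14); swap ⇒ [12, 20, 5, 10, 17, 22, 6, 8, 16, 15, 4, 18, 14]
j stops at 10 (4), i stops at 1 (20); swap ⇒ [12, 4, 5, 10, 17, 22, 6, 8, 16, 15, 20, 18, 14]
j stops at 7 (8), i stops at 4 (17); swap ⇒ [12, 4, 5, 10, 8, 22, 6, 17, 16, 15, 20, 18, 14]
j stops at 6 (6), i stops at 5 (22); swap ⇒ [12, 4, 5, 10, 8, 6, 22, 17, 16, 15, 20, 18, 14]
j stops at 5, i stops at 6; i≥j ⇒ return 5. nums=[12, 4, 5, 10, 8, 6, 22, 17, 16, 15, 20, 18, 14]

[12, 4, 5, 10, 8, 6, 22, 17, 16, 15, 20, 18, 14]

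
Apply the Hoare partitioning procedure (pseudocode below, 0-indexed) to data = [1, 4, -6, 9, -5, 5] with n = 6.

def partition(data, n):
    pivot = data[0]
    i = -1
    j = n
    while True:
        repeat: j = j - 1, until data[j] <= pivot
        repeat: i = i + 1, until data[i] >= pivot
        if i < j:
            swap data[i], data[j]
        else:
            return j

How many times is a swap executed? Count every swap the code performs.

pivot=1
j stops at 4 (-5), i stops at 0 (1); swap ⇒ [-5, 4, -6, 9, 1, 5]
j stops at 2 (-6), i stops at 1 (4); swap ⇒ [-5, -6, 4, 9, 1, 5]
j stops at 1, i stops at 2; i≥j ⇒ return 1. data=[-5, -6, 4, 9, 1, 5]

2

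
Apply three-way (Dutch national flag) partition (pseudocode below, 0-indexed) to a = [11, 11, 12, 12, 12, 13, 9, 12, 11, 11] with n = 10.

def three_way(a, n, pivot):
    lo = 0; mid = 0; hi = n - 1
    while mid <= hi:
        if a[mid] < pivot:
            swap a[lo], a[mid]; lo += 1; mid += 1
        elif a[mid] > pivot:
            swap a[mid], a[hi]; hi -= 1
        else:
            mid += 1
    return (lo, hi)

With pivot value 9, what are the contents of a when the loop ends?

[9, 12, 12, 12, 13, 11, 12, 11, 11, 11]

pivot = 9; lo=0, mid=0, hi=9
a[mid]=11>9: swap a[0],a[9]; hi=8 → [11, 11, 12, 12, 12, 13, 9, 12, 11, 11]
a[mid]=11>9: swap a[0],a[8]; hi=7 → [11, 11, 12, 12, 12, 13, 9, 12, 11, 11]
a[mid]=11>9: swap a[0],a[7]; hi=6 → [12, 11, 12, 12, 12, 13, 9, 11, 11, 11]
a[mid]=12>9: swap a[0],a[6]; hi=5 → [9, 11, 12, 12, 12, 13, 12, 11, 11, 11]
a[mid]=9=9: mid=1
a[mid]=11>9: swap a[1],a[5]; hi=4 → [9, 13, 12, 12, 12, 11, 12, 11, 11, 11]
a[mid]=13>9: swap a[1],a[4]; hi=3 → [9, 12, 12, 12, 13, 11, 12, 11, 11, 11]
a[mid]=12>9: swap a[1],a[3]; hi=2 → [9, 12, 12, 12, 13, 11, 12, 11, 11, 11]
a[mid]=12>9: swap a[1],a[2]; hi=1 → [9, 12, 12, 12, 13, 11, 12, 11, 11, 11]
a[mid]=12>9: swap a[1],a[1]; hi=0 → [9, 12, 12, 12, 13, 11, 12, 11, 11, 11]
end: lo=0, hi=0; a = [9, 12, 12, 12, 13, 11, 12, 11, 11, 11]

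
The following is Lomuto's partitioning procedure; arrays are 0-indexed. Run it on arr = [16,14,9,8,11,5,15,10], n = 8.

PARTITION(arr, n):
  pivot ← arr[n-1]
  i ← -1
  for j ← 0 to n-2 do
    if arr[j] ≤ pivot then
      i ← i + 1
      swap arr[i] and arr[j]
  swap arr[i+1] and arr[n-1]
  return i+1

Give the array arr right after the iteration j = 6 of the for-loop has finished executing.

[9,8,5,14,11,16,15,10]

pivot = arr[7] = 10; i = -1
j=0: arr[0]=16 > 10 → no swap
j=1: arr[1]=14 > 10 → no swap
j=2: arr[2]=9 ≤ 10 → i=0, swap arr[0],arr[2] → [9,14,16,8,11,5,15,10]
j=3: arr[3]=8 ≤ 10 → i=1, swap arr[1],arr[3] → [9,8,16,14,11,5,15,10]
j=4: arr[4]=11 > 10 → no swap
j=5: arr[5]=5 ≤ 10 → i=2, swap arr[2],arr[5] → [9,8,5,14,11,16,15,10]
j=6: arr[6]=15 > 10 → no swap
(after j=6) arr = [9,8,5,14,11,16,15,10]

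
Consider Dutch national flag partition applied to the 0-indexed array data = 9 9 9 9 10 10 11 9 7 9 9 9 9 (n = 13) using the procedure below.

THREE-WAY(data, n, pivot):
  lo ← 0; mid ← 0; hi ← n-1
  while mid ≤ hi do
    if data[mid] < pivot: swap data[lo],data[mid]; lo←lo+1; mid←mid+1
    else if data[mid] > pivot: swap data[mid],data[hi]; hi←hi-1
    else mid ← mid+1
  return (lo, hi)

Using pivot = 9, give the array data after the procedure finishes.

pivot = 9; lo=0, mid=0, hi=12
data[mid]=9=9: mid=1
data[mid]=9=9: mid=2
data[mid]=9=9: mid=3
data[mid]=9=9: mid=4
data[mid]=10>9: swap data[4],data[12]; hi=11 → 9 9 9 9 9 10 11 9 7 9 9 9 10
data[mid]=9=9: mid=5
data[mid]=10>9: swap data[5],data[11]; hi=10 → 9 9 9 9 9 9 11 9 7 9 9 10 10
data[mid]=9=9: mid=6
data[mid]=11>9: swap data[6],data[10]; hi=9 → 9 9 9 9 9 9 9 9 7 9 11 10 10
data[mid]=9=9: mid=7
data[mid]=9=9: mid=8
data[mid]=7<9: swap data[0],data[8]; lo=1,mid=9 → 7 9 9 9 9 9 9 9 9 9 11 10 10
data[mid]=9=9: mid=10
end: lo=1, hi=9; data = 7 9 9 9 9 9 9 9 9 9 11 10 10

7 9 9 9 9 9 9 9 9 9 11 10 10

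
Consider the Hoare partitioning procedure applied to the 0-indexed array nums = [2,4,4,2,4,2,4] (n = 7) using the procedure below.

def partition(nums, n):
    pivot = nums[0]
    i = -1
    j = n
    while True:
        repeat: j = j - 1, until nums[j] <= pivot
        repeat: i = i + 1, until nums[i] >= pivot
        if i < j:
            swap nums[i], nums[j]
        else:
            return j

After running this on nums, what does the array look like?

pivot = nums[0] = 2; i = -1, j = 7
j→5 (nums[5]=2≤2), i→0 (nums[0]=2≥2); i<j, swap → [2,4,4,2,4,2,4]
j→3 (nums[3]=2≤2), i→1 (nums[1]=4≥2); i<j, swap → [2,2,4,4,4,2,4]
j→1, i→2; i≥j, return j=1. nums = [2,2,4,4,4,2,4]

[2,2,4,4,4,2,4]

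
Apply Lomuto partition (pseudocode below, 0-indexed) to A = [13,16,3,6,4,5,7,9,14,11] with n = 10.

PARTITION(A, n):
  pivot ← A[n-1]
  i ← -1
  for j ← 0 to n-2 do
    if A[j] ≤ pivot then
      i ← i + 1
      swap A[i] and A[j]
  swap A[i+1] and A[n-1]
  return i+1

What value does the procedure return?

6

pivot=11, i=-1
j=0: 13>11, skip
j=1: 16>11, skip
j=2: 3≤11, i=0, swap(0,2) ⇒ [3,16,13,6,4,5,7,9,14,11]
j=3: 6≤11, i=1, swap(1,3) ⇒ [3,6,13,16,4,5,7,9,14,11]
j=4: 4≤11, i=2, swap(2,4) ⇒ [3,6,4,16,13,5,7,9,14,11]
j=5: 5≤11, i=3, swap(3,5) ⇒ [3,6,4,5,13,16,7,9,14,11]
j=6: 7≤11, i=4, swap(4,6) ⇒ [3,6,4,5,7,16,13,9,14,11]
j=7: 9≤11, i=5, swap(5,7) ⇒ [3,6,4,5,7,9,13,16,14,11]
j=8: 14>11, skip
swap(6,9) ⇒ [3,6,4,5,7,9,11,16,14,13]; return 6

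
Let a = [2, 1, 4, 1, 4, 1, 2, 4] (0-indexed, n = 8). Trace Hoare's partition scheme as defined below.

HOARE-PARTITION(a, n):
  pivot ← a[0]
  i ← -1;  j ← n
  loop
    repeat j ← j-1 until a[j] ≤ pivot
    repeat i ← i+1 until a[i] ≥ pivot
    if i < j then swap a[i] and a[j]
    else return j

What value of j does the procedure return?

3

pivot=2
j stops at 6 (2), i stops at 0 (2); swap ⇒ [2, 1, 4, 1, 4, 1, 2, 4]
j stops at 5 (1), i stops at 2 (4); swap ⇒ [2, 1, 1, 1, 4, 4, 2, 4]
j stops at 3, i stops at 4; i≥j ⇒ return 3. a=[2, 1, 1, 1, 4, 4, 2, 4]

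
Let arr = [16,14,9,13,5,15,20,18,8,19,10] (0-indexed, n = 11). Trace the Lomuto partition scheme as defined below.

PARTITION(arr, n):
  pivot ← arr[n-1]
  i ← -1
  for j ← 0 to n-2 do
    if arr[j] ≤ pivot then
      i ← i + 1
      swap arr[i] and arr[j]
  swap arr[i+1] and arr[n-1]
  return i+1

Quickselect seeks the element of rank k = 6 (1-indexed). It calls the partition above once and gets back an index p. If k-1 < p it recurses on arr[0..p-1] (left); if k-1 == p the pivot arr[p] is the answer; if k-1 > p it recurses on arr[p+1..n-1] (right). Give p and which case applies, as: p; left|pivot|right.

pivot = arr[10] = 10; i = -1
j=0: arr[0]=16 > 10 → no swap
j=1: arr[1]=14 > 10 → no swap
j=2: arr[2]=9 ≤ 10 → i=0, swap arr[0],arr[2] → [9,14,16,13,5,15,20,18,8,19,10]
j=3: arr[3]=13 > 10 → no swap
j=4: arr[4]=5 ≤ 10 → i=1, swap arr[1],arr[4] → [9,5,16,13,14,15,20,18,8,19,10]
j=5: arr[5]=15 > 10 → no swap
j=6: arr[6]=20 > 10 → no swap
j=7: arr[7]=18 > 10 → no swap
j=8: arr[8]=8 ≤ 10 → i=2, swap arr[2],arr[8] → [9,5,8,13,14,15,20,18,16,19,10]
j=9: arr[9]=19 > 10 → no swap
final swap arr[3],arr[10] → [9,5,8,10,14,15,20,18,16,19,13]; return 3
p = 3; k-1 = 5 > 3 ⇒ right

3; right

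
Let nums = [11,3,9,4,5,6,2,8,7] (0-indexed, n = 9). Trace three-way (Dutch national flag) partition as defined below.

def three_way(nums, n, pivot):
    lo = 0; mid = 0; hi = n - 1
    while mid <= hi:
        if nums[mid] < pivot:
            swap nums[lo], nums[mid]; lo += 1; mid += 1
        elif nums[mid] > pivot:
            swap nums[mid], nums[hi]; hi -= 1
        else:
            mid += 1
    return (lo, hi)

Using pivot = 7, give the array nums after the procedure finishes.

[3,2,4,5,6,7,8,9,11]

lo=0 mid=0 hi=8
11>7: swap(0,8), hi=7 ⇒ [7,3,9,4,5,6,2,8,11]
7=7: mid=1
3<7: swap(0,1), lo=1 mid=2 ⇒ [3,7,9,4,5,6,2,8,11]
9>7: swap(2,7), hi=6 ⇒ [3,7,8,4,5,6,2,9,11]
8>7: swap(2,6), hi=5 ⇒ [3,7,2,4,5,6,8,9,11]
2<7: swap(1,2), lo=2 mid=3 ⇒ [3,2,7,4,5,6,8,9,11]
4<7: swap(2,3), lo=3 mid=4 ⇒ [3,2,4,7,5,6,8,9,11]
5<7: swap(3,4), lo=4 mid=5 ⇒ [3,2,4,5,7,6,8,9,11]
6<7: swap(4,5), lo=5 mid=6 ⇒ [3,2,4,5,6,7,8,9,11]
done. lo=5 hi=5; nums=[3,2,4,5,6,7,8,9,11]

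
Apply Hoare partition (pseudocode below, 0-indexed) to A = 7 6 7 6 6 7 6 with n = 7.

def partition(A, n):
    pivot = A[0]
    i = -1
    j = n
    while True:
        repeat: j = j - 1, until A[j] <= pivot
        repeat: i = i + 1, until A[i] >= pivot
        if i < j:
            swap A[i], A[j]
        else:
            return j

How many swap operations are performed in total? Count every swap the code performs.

2

pivot = A[0] = 7; i = -1, j = 7
j→6 (A[6]=6≤7), i→0 (A[0]=7≥7); i<j, swap → 6 6 7 6 6 7 7
j→5 (A[5]=7≤7), i→2 (A[2]=7≥7); i<j, swap → 6 6 7 6 6 7 7
j→4, i→5; i≥j, return j=4. A = 6 6 7 6 6 7 7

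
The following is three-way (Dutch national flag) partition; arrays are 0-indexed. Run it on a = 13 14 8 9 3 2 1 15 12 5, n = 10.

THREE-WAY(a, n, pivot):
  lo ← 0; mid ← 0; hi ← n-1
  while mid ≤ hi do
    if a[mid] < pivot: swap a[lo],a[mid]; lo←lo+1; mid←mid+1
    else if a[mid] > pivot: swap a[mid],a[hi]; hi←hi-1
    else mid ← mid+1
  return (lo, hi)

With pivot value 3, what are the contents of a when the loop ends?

1 2 3 9 8 14 15 12 5 13

pivot = 3; lo=0, mid=0, hi=9
a[mid]=13>3: swap a[0],a[9]; hi=8 → 5 14 8 9 3 2 1 15 12 13
a[mid]=5>3: swap a[0],a[8]; hi=7 → 12 14 8 9 3 2 1 15 5 13
a[mid]=12>3: swap a[0],a[7]; hi=6 → 15 14 8 9 3 2 1 12 5 13
a[mid]=15>3: swap a[0],a[6]; hi=5 → 1 14 8 9 3 2 15 12 5 13
a[mid]=1<3: swap a[0],a[0]; lo=1,mid=1 → 1 14 8 9 3 2 15 12 5 13
a[mid]=14>3: swap a[1],a[5]; hi=4 → 1 2 8 9 3 14 15 12 5 13
a[mid]=2<3: swap a[1],a[1]; lo=2,mid=2 → 1 2 8 9 3 14 15 12 5 13
a[mid]=8>3: swap a[2],a[4]; hi=3 → 1 2 3 9 8 14 15 12 5 13
a[mid]=3=3: mid=3
a[mid]=9>3: swap a[3],a[3]; hi=2 → 1 2 3 9 8 14 15 12 5 13
end: lo=2, hi=2; a = 1 2 3 9 8 14 15 12 5 13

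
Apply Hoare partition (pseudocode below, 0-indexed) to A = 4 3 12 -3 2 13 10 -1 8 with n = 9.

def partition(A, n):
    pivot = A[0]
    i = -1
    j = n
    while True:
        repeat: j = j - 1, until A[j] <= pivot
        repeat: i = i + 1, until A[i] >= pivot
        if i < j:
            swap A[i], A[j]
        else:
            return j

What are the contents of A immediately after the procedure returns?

pivot = A[0] = 4; i = -1, j = 9
j→7 (A[7]=-1≤4), i→0 (A[0]=4≥4); i<j, swap → -1 3 12 -3 2 13 10 4 8
j→4 (A[4]=2≤4), i→2 (A[2]=12≥4); i<j, swap → -1 3 2 -3 12 13 10 4 8
j→3, i→4; i≥j, return j=3. A = -1 3 2 -3 12 13 10 4 8

-1 3 2 -3 12 13 10 4 8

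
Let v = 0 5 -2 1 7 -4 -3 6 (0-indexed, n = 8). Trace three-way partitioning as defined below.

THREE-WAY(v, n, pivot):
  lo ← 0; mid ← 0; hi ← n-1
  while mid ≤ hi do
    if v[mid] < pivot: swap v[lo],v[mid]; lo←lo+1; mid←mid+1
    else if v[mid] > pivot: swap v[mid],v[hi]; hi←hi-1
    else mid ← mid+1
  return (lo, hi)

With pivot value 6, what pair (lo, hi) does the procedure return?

(6, 6)

pivot = 6; lo=0, mid=0, hi=7
v[mid]=0<6: swap v[0],v[0]; lo=1,mid=1 → 0 5 -2 1 7 -4 -3 6
v[mid]=5<6: swap v[1],v[1]; lo=2,mid=2 → 0 5 -2 1 7 -4 -3 6
v[mid]=-2<6: swap v[2],v[2]; lo=3,mid=3 → 0 5 -2 1 7 -4 -3 6
v[mid]=1<6: swap v[3],v[3]; lo=4,mid=4 → 0 5 -2 1 7 -4 -3 6
v[mid]=7>6: swap v[4],v[7]; hi=6 → 0 5 -2 1 6 -4 -3 7
v[mid]=6=6: mid=5
v[mid]=-4<6: swap v[4],v[5]; lo=5,mid=6 → 0 5 -2 1 -4 6 -3 7
v[mid]=-3<6: swap v[5],v[6]; lo=6,mid=7 → 0 5 -2 1 -4 -3 6 7
end: lo=6, hi=6; v = 0 5 -2 1 -4 -3 6 7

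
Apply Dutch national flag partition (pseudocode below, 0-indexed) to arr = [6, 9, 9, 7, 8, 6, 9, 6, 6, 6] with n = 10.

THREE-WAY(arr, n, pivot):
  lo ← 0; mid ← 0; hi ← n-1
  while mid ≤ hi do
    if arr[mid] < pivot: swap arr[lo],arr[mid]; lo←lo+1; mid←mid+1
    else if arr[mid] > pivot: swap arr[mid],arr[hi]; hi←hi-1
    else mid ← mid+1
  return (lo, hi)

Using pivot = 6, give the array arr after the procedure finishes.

lo=0 mid=0 hi=9
6=6: mid=1
9>6: swap(1,9), hi=8 ⇒ [6, 6, 9, 7, 8, 6, 9, 6, 6, 9]
6=6: mid=2
9>6: swap(2,8), hi=7 ⇒ [6, 6, 6, 7, 8, 6, 9, 6, 9, 9]
6=6: mid=3
7>6: swap(3,7), hi=6 ⇒ [6, 6, 6, 6, 8, 6, 9, 7, 9, 9]
6=6: mid=4
8>6: swap(4,6), hi=5 ⇒ [6, 6, 6, 6, 9, 6, 8, 7, 9, 9]
9>6: swap(4,5), hi=4 ⇒ [6, 6, 6, 6, 6, 9, 8, 7, 9, 9]
6=6: mid=5
done. lo=0 hi=4; arr=[6, 6, 6, 6, 6, 9, 8, 7, 9, 9]

[6, 6, 6, 6, 6, 9, 8, 7, 9, 9]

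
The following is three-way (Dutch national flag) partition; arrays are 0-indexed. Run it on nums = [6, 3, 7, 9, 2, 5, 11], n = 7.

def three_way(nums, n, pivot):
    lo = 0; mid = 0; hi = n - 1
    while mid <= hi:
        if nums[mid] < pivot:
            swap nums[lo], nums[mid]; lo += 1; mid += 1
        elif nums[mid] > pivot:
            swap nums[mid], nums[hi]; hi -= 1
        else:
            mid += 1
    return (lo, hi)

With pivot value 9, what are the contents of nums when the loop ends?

lo=0 mid=0 hi=6
6<9: swap(0,0), lo=1 mid=1 ⇒ [6, 3, 7, 9, 2, 5, 11]
3<9: swap(1,1), lo=2 mid=2 ⇒ [6, 3, 7, 9, 2, 5, 11]
7<9: swap(2,2), lo=3 mid=3 ⇒ [6, 3, 7, 9, 2, 5, 11]
9=9: mid=4
2<9: swap(3,4), lo=4 mid=5 ⇒ [6, 3, 7, 2, 9, 5, 11]
5<9: swap(4,5), lo=5 mid=6 ⇒ [6, 3, 7, 2, 5, 9, 11]
11>9: swap(6,6), hi=5 ⇒ [6, 3, 7, 2, 5, 9, 11]
done. lo=5 hi=5; nums=[6, 3, 7, 2, 5, 9, 11]

[6, 3, 7, 2, 5, 9, 11]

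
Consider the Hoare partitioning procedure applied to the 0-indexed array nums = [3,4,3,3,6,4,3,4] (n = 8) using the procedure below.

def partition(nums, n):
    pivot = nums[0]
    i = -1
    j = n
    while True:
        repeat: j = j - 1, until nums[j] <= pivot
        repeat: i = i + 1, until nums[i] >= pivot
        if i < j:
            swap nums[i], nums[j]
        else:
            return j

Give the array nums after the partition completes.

pivot=3
j stops at 6 (3), i stops at 0 (3); swap ⇒ [3,4,3,3,6,4,3,4]
j stops at 3 (3), i stops at 1 (4); swap ⇒ [3,3,3,4,6,4,3,4]
j stops at 2, i stops at 2; i≥j ⇒ return 2. nums=[3,3,3,4,6,4,3,4]

[3,3,3,4,6,4,3,4]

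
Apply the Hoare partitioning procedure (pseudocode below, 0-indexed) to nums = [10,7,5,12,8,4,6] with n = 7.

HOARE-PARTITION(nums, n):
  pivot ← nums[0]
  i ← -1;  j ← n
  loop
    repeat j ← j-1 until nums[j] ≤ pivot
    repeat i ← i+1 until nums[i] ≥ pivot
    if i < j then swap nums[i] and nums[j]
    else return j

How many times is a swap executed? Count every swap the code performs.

2

pivot=10
j stops at 6 (6), i stops at 0 (10); swap ⇒ [6,7,5,12,8,4,10]
j stops at 5 (4), i stops at 3 (12); swap ⇒ [6,7,5,4,8,12,10]
j stops at 4, i stops at 5; i≥j ⇒ return 4. nums=[6,7,5,4,8,12,10]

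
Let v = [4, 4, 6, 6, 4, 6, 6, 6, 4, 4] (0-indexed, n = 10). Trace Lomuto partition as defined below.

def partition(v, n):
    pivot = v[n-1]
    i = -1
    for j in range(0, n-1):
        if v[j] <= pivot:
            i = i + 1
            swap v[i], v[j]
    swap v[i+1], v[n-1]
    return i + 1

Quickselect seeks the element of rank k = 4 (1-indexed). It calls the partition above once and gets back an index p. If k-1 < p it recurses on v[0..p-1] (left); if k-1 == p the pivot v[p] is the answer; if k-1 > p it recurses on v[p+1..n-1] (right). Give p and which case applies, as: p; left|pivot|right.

pivot = v[9] = 4; i = -1
j=0: v[0]=4 ≤ 4 → i=0, swap v[0],v[0] (no change) → [4, 4, 6, 6, 4, 6, 6, 6, 4, 4]
j=1: v[1]=4 ≤ 4 → i=1, swap v[1],v[1] (no change) → [4, 4, 6, 6, 4, 6, 6, 6, 4, 4]
j=2: v[2]=6 > 4 → no swap
j=3: v[3]=6 > 4 → no swap
j=4: v[4]=4 ≤ 4 → i=2, swap v[2],v[4] → [4, 4, 4, 6, 6, 6, 6, 6, 4, 4]
j=5: v[5]=6 > 4 → no swap
j=6: v[6]=6 > 4 → no swap
j=7: v[7]=6 > 4 → no swap
j=8: v[8]=4 ≤ 4 → i=3, swap v[3],v[8] → [4, 4, 4, 4, 6, 6, 6, 6, 6, 4]
final swap v[4],v[9] → [4, 4, 4, 4, 4, 6, 6, 6, 6, 6]; return 4
p = 4; k-1 = 3 < 4 ⇒ left

4; left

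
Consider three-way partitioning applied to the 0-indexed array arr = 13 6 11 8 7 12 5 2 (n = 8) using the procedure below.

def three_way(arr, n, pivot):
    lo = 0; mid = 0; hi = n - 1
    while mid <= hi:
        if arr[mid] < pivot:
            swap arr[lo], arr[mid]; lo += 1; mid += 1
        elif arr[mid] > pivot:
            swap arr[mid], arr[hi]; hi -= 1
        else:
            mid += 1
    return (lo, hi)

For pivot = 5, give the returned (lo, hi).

lo=0 mid=0 hi=7
13>5: swap(0,7), hi=6 ⇒ 2 6 11 8 7 12 5 13
2<5: swap(0,0), lo=1 mid=1 ⇒ 2 6 11 8 7 12 5 13
6>5: swap(1,6), hi=5 ⇒ 2 5 11 8 7 12 6 13
5=5: mid=2
11>5: swap(2,5), hi=4 ⇒ 2 5 12 8 7 11 6 13
12>5: swap(2,4), hi=3 ⇒ 2 5 7 8 12 11 6 13
7>5: swap(2,3), hi=2 ⇒ 2 5 8 7 12 11 6 13
8>5: swap(2,2), hi=1 ⇒ 2 5 8 7 12 11 6 13
done. lo=1 hi=1; arr=2 5 8 7 12 11 6 13

(1, 1)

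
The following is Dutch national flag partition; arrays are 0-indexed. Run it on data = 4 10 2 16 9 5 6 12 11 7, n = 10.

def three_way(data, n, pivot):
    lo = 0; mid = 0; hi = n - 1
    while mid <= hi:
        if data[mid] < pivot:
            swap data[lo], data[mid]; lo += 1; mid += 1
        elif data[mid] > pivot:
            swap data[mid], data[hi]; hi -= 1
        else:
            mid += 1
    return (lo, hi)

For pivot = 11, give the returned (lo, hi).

(7, 7)

pivot = 11; lo=0, mid=0, hi=9
data[mid]=4<11: swap data[0],data[0]; lo=1,mid=1 → 4 10 2 16 9 5 6 12 11 7
data[mid]=10<11: swap data[1],data[1]; lo=2,mid=2 → 4 10 2 16 9 5 6 12 11 7
data[mid]=2<11: swap data[2],data[2]; lo=3,mid=3 → 4 10 2 16 9 5 6 12 11 7
data[mid]=16>11: swap data[3],data[9]; hi=8 → 4 10 2 7 9 5 6 12 11 16
data[mid]=7<11: swap data[3],data[3]; lo=4,mid=4 → 4 10 2 7 9 5 6 12 11 16
data[mid]=9<11: swap data[4],data[4]; lo=5,mid=5 → 4 10 2 7 9 5 6 12 11 16
data[mid]=5<11: swap data[5],data[5]; lo=6,mid=6 → 4 10 2 7 9 5 6 12 11 16
data[mid]=6<11: swap data[6],data[6]; lo=7,mid=7 → 4 10 2 7 9 5 6 12 11 16
data[mid]=12>11: swap data[7],data[8]; hi=7 → 4 10 2 7 9 5 6 11 12 16
data[mid]=11=11: mid=8
end: lo=7, hi=7; data = 4 10 2 7 9 5 6 11 12 16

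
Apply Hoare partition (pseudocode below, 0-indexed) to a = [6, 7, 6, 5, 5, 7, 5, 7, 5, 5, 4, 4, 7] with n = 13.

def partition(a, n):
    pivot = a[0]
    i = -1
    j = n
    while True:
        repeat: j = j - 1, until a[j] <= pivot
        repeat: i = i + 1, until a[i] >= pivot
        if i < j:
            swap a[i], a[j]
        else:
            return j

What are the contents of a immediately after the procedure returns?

[4, 4, 5, 5, 5, 5, 5, 7, 7, 6, 7, 6, 7]

pivot=6
j stops at 11 (4), i stops at 0 (6); swap ⇒ [4, 7, 6, 5, 5, 7, 5, 7, 5, 5, 4, 6, 7]
j stops at 10 (4), i stops at 1 (7); swap ⇒ [4, 4, 6, 5, 5, 7, 5, 7, 5, 5, 7, 6, 7]
j stops at 9 (5), i stops at 2 (6); swap ⇒ [4, 4, 5, 5, 5, 7, 5, 7, 5, 6, 7, 6, 7]
j stops at 8 (5), i stops at 5 (7); swap ⇒ [4, 4, 5, 5, 5, 5, 5, 7, 7, 6, 7, 6, 7]
j stops at 6, i stops at 7; i≥j ⇒ return 6. a=[4, 4, 5, 5, 5, 5, 5, 7, 7, 6, 7, 6, 7]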